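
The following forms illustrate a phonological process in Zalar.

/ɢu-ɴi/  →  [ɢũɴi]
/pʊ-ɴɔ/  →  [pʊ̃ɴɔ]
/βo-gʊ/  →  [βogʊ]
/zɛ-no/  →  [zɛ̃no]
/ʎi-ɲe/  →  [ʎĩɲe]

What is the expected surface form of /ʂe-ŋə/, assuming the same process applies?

[ʂẽŋə]

The data show regressive nasality assimilation (vowel nasalisation): /u/ → [ũ] before /ɴ/; /ʊ/ → [ʊ̃] before /ɴ/; /ɛ/ → [ɛ̃] before /n/; /i/ → [ĩ] before /ɲ/ — a vowel is nasalised by an immediately following nasal consonant.
No change occurs in [βogʊ] because the vowel at the boundary is adjacent to an oral consonant, not a nasal (/o/ next to /g/).
The vowel /e/ is adjacent to the following nasal /ŋ/, so it acquires [+nasal] and surfaces as [ẽ].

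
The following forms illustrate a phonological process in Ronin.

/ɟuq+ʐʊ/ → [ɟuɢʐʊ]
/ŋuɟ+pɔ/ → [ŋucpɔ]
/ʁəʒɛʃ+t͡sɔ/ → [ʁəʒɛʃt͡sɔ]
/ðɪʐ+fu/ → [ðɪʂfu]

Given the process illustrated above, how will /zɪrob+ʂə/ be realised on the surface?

[zɪropʂə]

The data show regressive voicing assimilation: /q/ → [ɢ] before /ʐ/; /ɟ/ → [c] before /p/; /ʐ/ → [ʂ] before /f/. In each pair only voicing changes, matching the following consonant, while place and manner stay constant.
Nothing changes in [ʁəʒɛʃt͡sɔ]: there the adjacent consonants already agree in voicing (/ʃ/ and /t͡s/ are both voiceless), so this form is consistent with the same rule.
/b/ is a voiced bilabial stop. The following trigger /ʂ/ is voiceless, so /b/ must become voiceless as well.
A voiceless bilabial stop is [p], so the surface segment is [p].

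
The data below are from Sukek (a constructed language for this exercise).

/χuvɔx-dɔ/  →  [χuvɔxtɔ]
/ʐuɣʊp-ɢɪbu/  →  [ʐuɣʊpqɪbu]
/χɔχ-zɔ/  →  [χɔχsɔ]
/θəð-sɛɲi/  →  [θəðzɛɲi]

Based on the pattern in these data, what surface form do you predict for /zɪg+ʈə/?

[zɪgɖə]

The data show progressive voicing assimilation: /d/ → [t] after /x/; /ɢ/ → [q] after /p/; /z/ → [s] after /χ/; /s/ → [z] after /ð/. In each pair only voicing changes, matching the preceding consonant, while place and manner stay constant.
The rule targets /ʈ/ (voiceless retroflex stop), which sits after the trigger /g/ (voiced).
The voiced retroflex stop is [ɖ], so /ʈ/ → [ɖ].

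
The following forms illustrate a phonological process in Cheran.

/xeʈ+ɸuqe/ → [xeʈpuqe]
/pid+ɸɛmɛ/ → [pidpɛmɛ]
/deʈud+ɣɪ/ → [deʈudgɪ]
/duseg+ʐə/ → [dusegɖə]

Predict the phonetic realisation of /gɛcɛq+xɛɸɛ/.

[gɛcɛqkɛɸɛ]

The data show progressive manner assimilation: /ɸ/ → [p] after /ʈ/; /ɸ/ → [p] after /d/; /ɣ/ → [g] after /d/; /ʐ/ → [ɖ] after /g/. In each pair only manner changes, matching the preceding consonant, while place and voice stay constant.
The rule targets /x/ (voiceless velar fricative), which sits after the trigger /q/ (stop).
A voiceless velar stop is [k], so the surface segment is [k].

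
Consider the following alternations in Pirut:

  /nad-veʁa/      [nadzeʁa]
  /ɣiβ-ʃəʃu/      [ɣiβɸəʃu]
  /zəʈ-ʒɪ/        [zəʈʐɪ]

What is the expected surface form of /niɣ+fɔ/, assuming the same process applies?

[niɣxɔ]

The data show progressive place assimilation: /v/ → [z] after /d/; /ʃ/ → [ɸ] after /β/; /ʒ/ → [ʐ] after /ʈ/. In each pair only place changes, matching the preceding consonant, while manner and voice stay constant.
/f/ is a voiceless labiodental fricative. The preceding trigger /ɣ/ is velar, so /f/ must become velar as well.
The voiceless velar fricative is [x], so /f/ → [x].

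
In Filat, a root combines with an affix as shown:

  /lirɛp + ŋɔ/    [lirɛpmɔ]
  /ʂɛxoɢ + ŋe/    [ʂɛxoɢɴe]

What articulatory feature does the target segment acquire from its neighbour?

place

The segment that alternates is /ŋ/, which surfaces as [m] when adjacent to /p/.
The change velar → bilabial matches the place of the preceding /p/, identifying this as place assimilation.
Checking the remaining alternation: /ŋ/ → [ɴ] after /ɢ/ (velar → uvular, matching uvular) — only place changes, and always toward the preceding segment.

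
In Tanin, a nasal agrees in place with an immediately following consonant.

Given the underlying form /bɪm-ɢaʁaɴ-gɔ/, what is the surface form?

[bɪɴɢaʁaŋgɔ]

/m/ is a voiced bilabial nasal. The following trigger /ɢ/ is uvular, so /m/ must become uvular as well.
The voiced uvular nasal is [ɴ], so /m/ → [ɴ].
The same rule applies at the second boundary: /ɴ/ → [ŋ] next to /g/.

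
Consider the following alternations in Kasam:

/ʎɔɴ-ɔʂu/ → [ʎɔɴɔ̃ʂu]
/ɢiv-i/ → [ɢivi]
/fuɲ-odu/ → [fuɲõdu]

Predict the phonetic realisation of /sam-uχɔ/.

The data show progressive nasality assimilation (vowel nasalisation): /ɔ/ → [ɔ̃] after /ɴ/; /o/ → [õ] after /ɲ/ — a vowel is nasalised by an immediately preceding nasal consonant.
No change occurs in [ɢivi] because the vowel at the boundary is adjacent to an oral consonant, not a nasal (/i/ next to /v/).
/u/ sits next to the nasal /m/ and is therefore nasalised to [ũ].

[samũχɔ]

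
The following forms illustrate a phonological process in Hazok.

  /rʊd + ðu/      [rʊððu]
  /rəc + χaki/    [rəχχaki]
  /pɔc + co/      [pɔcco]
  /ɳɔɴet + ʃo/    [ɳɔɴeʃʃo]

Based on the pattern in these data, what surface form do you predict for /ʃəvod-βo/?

The data show regressive total assimilation (/d/ → [ð] before /ð/; /c/ → [χ] before /χ/; /t/ → [ʃ] before /ʃ/): in every case the target segment becomes identical to its following neighbour, copying more than a single feature.
In [pɔcco] the two consonants at the boundary are already identical (/c/ + /c/), so the rule applies vacuously and nothing changes.
/d/ is the segment targeted by the rule; it sits immediately before /β/, so it assimilates completely and surfaces as [β].

[ʃəvoββo]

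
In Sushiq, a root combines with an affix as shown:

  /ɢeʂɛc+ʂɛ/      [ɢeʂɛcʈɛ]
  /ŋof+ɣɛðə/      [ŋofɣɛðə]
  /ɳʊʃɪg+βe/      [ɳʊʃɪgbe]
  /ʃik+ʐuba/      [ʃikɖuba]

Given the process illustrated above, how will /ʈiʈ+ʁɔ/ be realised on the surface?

[ʈiʈɢɔ]

The data show progressive manner assimilation: /ʂ/ → [ʈ] after /c/; /β/ → [b] after /g/; /ʐ/ → [ɖ] after /k/. In each pair only manner changes, matching the preceding consonant, while place and voice stay constant.
No alternation appears in [ŋofɣɛðə]: there the adjacent consonants already agree in manner (/ɣ/ and /f/ are both fricatives), so this form is consistent with the same rule.
The rule targets /ʁ/ (voiced uvular fricative), which sits after the trigger /ʈ/ (stop).
The voiced uvular stop is [ɢ], so /ʁ/ → [ɢ].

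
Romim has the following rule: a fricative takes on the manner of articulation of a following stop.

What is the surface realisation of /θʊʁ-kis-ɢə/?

[θʊɢkitɢə]

The rule targets /ʁ/ (voiced uvular fricative), which sits before the trigger /k/ (stop).
A voiced uvular stop is [ɢ], so the surface segment is [ɢ].
At the second juncture, /s/ likewise becomes [t] adjacent to /ɢ/.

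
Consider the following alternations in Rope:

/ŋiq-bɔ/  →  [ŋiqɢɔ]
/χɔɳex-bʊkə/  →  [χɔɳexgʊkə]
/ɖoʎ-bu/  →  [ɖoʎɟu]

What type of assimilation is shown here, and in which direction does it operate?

progressive place assimilation

The segment that alternates is /b/, which surfaces as [ɢ] when adjacent to /q/.
/b/ is bilabial while /q/ is uvular; the output [ɢ] is uvular, matching the trigger — so the feature that spreads is place.
Manner and voice are unchanged, so the assimilation is partial, not total.
The same holds elsewhere in the data: /b/ → [g] after /x/ (bilabial → velar, matching velar); /b/ → [ɟ] after /ʎ/ (bilabial → palatal, matching palatal) — only place changes, and always toward the preceding segment.
The trigger is the preceding segment, so the direction is progressive (perseverative).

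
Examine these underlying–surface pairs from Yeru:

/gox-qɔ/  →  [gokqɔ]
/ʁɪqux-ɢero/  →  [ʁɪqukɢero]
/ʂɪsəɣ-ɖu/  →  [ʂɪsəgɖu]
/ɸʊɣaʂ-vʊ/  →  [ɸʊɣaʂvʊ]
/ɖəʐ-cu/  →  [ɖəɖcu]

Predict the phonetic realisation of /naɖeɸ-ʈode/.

[naɖepʈode]

The data show regressive manner assimilation: /x/ → [k] before /q/; /x/ → [k] before /ɢ/; /ɣ/ → [g] before /ɖ/; /ʐ/ → [ɖ] before /c/. In each pair only manner changes, matching the following consonant, while place and voice stay constant.
No alternation appears in [ɸʊɣaʂvʊ]: there the adjacent consonants already agree in manner (/ʂ/ and /v/ are both fricatives), so this form is consistent with the same rule.
The rule targets /ɸ/ (voiceless bilabial fricative), which sits before the trigger /ʈ/ (stop).
Changing only its manner to stop gives [p] — the voiceless bilabial stop.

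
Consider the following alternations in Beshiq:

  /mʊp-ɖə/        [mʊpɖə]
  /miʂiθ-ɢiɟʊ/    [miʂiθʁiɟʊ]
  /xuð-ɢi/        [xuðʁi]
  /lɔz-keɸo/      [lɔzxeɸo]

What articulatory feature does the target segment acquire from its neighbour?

Underlying /ɢ/ is realised as [ʁ] next to /θ/; /θ/ itself does not change.
/ɢ/ is a stop while /θ/ is a fricative; the output [ʁ] is a fricative, matching the trigger — so the feature that spreads is manner.
Checking the remaining alternations: /ɢ/ → [ʁ] after /ð/ (stop → fricative, matching a fricative); /k/ → [x] after /z/ (stop → fricative, matching a fricative) — only manner changes, and always toward the preceding segment.
Nothing changes in [mʊpɖə]: there the adjacent consonants already agree in manner (/ɖ/ and /p/ are both stops), so this form is consistent with the same rule.

manner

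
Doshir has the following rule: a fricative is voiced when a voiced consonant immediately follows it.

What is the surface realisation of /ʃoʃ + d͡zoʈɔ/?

[ʃoʒd͡zoʈɔ]

The rule targets /ʃ/ (voiceless postalveolar fricative), which sits before the trigger /d͡z/ (voiced).
Changing only its voicing to voiced gives [ʒ] — the voiced postalveolar fricative.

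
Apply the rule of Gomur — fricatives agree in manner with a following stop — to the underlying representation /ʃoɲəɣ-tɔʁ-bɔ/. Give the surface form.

The rule targets /ɣ/ (voiced velar fricative), which sits before the trigger /t/ (stop).
Changing only its manner to stop gives [g] — the voiced velar stop.
At the second juncture, /ʁ/ likewise becomes [ɢ] adjacent to /b/.

[ʃoɲəgtɔɢbɔ]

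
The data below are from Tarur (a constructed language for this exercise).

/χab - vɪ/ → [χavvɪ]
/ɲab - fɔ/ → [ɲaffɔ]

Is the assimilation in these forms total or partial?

total assimilation

Comparing underlying and surface forms, /b/ → [v] is the alternation; the neighbouring /v/ is constant.
The output [v] is identical to the trigger /v/ — every feature (place, manner, voicing) has been copied — so this is total assimilation.
The other form behaves the same way: /b/ → [f] before /f/ — in each case the output is a copy of the following consonant.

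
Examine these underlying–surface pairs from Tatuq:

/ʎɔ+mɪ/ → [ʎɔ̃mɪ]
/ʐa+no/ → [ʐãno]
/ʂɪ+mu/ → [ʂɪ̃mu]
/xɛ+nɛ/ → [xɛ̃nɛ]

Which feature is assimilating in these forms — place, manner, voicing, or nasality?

The vowel /ɔ/ surfaces as nasalised [ɔ̃] next to the following nasal /m/ — it has acquired the [+nasal] feature of its neighbour.
Likewise in the remaining data: /a/ → [ã] before /n/; /ɪ/ → [ɪ̃] before /m/; /ɛ/ → [ɛ̃] before /n/ — each time a vowel is nasalised next to a following nasal.

nasality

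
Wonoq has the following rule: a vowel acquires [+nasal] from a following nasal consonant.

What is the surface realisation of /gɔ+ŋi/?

/ɔ/ sits next to the nasal /ŋ/ and is therefore nasalised to [ɔ̃].

[gɔ̃ŋi]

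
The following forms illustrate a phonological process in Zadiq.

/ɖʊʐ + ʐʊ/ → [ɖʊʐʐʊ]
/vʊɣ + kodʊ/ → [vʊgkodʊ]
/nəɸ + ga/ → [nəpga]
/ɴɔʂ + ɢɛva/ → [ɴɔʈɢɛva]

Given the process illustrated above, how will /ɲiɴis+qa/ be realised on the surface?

[ɲiɴitqa]

The data show regressive manner assimilation: /ɣ/ → [g] before /k/; /ɸ/ → [p] before /g/; /ʂ/ → [ʈ] before /ɢ/. In each pair only manner changes, matching the following consonant, while place and voice stay constant.
Nothing changes in [ɖʊʐʐʊ]: there the adjacent consonants already agree in manner (/ʐ/ and /ʐ/ are both fricatives), so this form is consistent with the same rule.
The rule targets /s/ (voiceless alveolar fricative), which sits before the trigger /q/ (stop).
Changing only its manner to stop gives [t] — the voiceless alveolar stop.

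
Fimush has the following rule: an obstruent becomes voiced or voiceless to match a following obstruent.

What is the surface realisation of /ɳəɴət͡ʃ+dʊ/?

[ɳəɴəd͡ʒdʊ]

The rule targets /t͡ʃ/ (voiceless postalveolar affricate), which sits before the trigger /d/ (voiced).
A voiced postalveolar affricate is [d͡ʒ], so the surface segment is [d͡ʒ].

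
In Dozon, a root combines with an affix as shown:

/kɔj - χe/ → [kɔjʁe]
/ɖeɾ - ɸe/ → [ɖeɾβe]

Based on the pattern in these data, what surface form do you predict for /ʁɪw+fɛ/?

The data show progressive voicing assimilation: /χ/ → [ʁ] after /j/; /ɸ/ → [β] after /ɾ/. In each pair only voicing changes, matching the preceding consonant, while place and manner stay constant.
/f/ is a voiceless labiodental fricative. The preceding trigger /w/ is voiced, so /f/ must become voiced as well.
The voiced labiodental fricative is [v], so /f/ → [v].

[ʁɪwvɛ]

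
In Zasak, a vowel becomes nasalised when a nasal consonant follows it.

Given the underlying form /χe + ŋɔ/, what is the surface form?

/e/ sits next to the nasal /ŋ/ and is therefore nasalised to [ẽ].

[χẽŋɔ]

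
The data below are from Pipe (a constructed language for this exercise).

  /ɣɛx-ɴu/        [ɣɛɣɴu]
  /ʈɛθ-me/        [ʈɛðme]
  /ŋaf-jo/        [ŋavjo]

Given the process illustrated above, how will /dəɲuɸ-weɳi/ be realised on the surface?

[dəɲuβweɳi]

The data show regressive voicing assimilation: /x/ → [ɣ] before /ɴ/; /θ/ → [ð] before /m/; /f/ → [v] before /j/. In each pair only voicing changes, matching the following consonant, while place and manner stay constant.
/ɸ/ is a voiceless bilabial fricative. The following trigger /w/ is voiced, so /ɸ/ must become voiced as well.
A voiced bilabial fricative is [β], so the surface segment is [β].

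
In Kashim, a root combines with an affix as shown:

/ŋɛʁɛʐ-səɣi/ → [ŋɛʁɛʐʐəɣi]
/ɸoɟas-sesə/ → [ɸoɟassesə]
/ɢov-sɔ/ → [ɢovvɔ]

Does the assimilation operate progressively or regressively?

progressive

Underlying /s/ is realised as [ʐ] next to /ʐ/; /ʐ/ itself does not change.
The output [ʐ] is identical to the trigger /ʐ/ — every feature (place, manner, voicing) has been copied — so this is total assimilation.
The remaining alternation confirms this: /s/ → [v] after /v/ — in each case the output is a copy of the preceding consonant.
In [ɸoɟassesə] the two consonants at the boundary are already identical (/s/ + /s/), so the rule applies vacuously and nothing changes.
The trigger is the preceding segment, so the direction is progressive (perseverative).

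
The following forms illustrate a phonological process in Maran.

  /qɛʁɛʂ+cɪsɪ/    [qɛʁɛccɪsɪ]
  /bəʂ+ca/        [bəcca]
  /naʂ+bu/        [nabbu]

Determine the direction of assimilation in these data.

Comparing underlying and surface forms, /ʂ/ → [c] is the alternation; the neighbouring /c/ is constant.
The output [c] is identical to the trigger /c/ — every feature (place, manner, voicing) has been copied — so this is total assimilation.
The remaining alternation confirms this: /ʂ/ → [b] before /b/ — in each case the output is a copy of the following consonant.
Since the segment that changes precedes the conditioning segment, the assimilation is regressive.

regressive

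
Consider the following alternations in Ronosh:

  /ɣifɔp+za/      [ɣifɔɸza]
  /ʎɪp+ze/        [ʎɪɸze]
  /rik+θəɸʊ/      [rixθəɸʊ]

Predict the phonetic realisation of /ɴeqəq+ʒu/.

[ɴeqəχʒu]

The data show regressive manner assimilation: /p/ → [ɸ] before /z/; /k/ → [x] before /θ/. In each pair only manner changes, matching the following consonant, while place and voice stay constant.
/q/ is a voiceless uvular stop. The following trigger /ʒ/ is a fricative, so /q/ must become a fricative as well.
Changing only its manner to fricative gives [χ] — the voiceless uvular fricative.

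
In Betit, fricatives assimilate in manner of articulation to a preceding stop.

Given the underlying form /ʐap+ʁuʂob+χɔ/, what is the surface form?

[ʐapɢuʂobqɔ]

/ʁ/ is a voiced uvular fricative. The preceding trigger /p/ is a stop, so /ʁ/ must become a stop as well.
The voiced uvular stop is [ɢ], so /ʁ/ → [ɢ].
At the second juncture, /χ/ likewise becomes [q] adjacent to /b/.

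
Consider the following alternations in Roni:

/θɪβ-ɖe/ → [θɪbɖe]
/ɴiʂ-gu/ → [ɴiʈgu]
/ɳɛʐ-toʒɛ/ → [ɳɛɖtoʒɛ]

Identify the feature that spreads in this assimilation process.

The segment that alternates is /β/, which surfaces as [b] when adjacent to /ɖ/.
/β/ is a fricative while /ɖ/ is a stop; the output [b] is a stop, matching the trigger — so the feature that spreads is manner.
The same holds elsewhere in the data: /ʂ/ → [ʈ] before /g/ (fricative → stop, matching a stop); /ʐ/ → [ɖ] before /t/ (fricative → stop, matching a stop) — only manner changes, and always toward the following segment.

manner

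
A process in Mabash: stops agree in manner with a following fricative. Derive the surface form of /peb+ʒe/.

/b/ is a voiced bilabial stop. The following trigger /ʒ/ is a fricative, so /b/ must become a fricative as well.
Changing only its manner to fricative gives [β] — the voiced bilabial fricative.

[peβʒe]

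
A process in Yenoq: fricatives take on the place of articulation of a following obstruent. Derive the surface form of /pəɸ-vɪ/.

[pəfvɪ]

The rule targets /ɸ/ (voiceless bilabial fricative), which sits before the trigger /v/ (labiodental).
The voiceless labiodental fricative is [f], so /ɸ/ → [f].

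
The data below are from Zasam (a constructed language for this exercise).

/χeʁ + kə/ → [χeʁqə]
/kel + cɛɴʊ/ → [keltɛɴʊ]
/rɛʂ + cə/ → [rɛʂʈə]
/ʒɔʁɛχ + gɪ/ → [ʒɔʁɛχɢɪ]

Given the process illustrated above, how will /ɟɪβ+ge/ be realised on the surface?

[ɟɪβbe]

The data show progressive place assimilation: /k/ → [q] after /ʁ/; /c/ → [t] after /l/; /c/ → [ʈ] after /ʂ/; /g/ → [ɢ] after /χ/. In each pair only place changes, matching the preceding consonant, while manner and voice stay constant.
The rule targets /g/ (voiced velar stop), which sits after the trigger /β/ (bilabial).
A voiced bilabial stop is [b], so the surface segment is [b].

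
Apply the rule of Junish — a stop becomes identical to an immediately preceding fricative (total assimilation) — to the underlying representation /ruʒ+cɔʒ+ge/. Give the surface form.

/c/ is the segment targeted by the rule; it sits immediately after /ʒ/, so it assimilates completely and surfaces as [ʒ].
The same rule applies at the second boundary: /g/ → [ʒ] next to /ʒ/.

[ruʒʒɔʒʒe]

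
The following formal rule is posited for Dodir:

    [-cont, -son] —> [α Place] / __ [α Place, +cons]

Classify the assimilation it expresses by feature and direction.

The shared variable α links the value of the place features (abbreviated [Place]) on the target to the same value on the neighbouring segment, so place is the feature that assimilates.
Since the environment is written after the underscore, the trigger follows the target; the direction is regressive.

regressive place assimilation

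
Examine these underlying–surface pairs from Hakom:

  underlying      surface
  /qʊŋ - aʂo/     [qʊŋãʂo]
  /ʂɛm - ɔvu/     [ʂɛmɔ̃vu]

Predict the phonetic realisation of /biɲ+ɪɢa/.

The data show progressive nasality assimilation (vowel nasalisation): /a/ → [ã] after /ŋ/; /ɔ/ → [ɔ̃] after /m/ — a vowel is nasalised by an immediately preceding nasal consonant.
The vowel /ɪ/ is adjacent to the preceding nasal /ɲ/, so it acquires [+nasal] and surfaces as [ɪ̃].

[biɲɪ̃ɢa]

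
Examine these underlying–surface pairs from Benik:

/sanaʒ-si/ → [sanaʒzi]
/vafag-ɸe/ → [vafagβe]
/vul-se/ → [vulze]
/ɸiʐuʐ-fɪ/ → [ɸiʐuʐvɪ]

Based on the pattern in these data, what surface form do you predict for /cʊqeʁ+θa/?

The data show progressive voicing assimilation: /s/ → [z] after /ʒ/; /ɸ/ → [β] after /g/; /s/ → [z] after /l/; /f/ → [v] after /ʐ/. In each pair only voicing changes, matching the preceding consonant, while place and manner stay constant.
The rule targets /θ/ (voiceless dental fricative), which sits after the trigger /ʁ/ (voiced).
The voiced dental fricative is [ð], so /θ/ → [ð].

[cʊqeʁða]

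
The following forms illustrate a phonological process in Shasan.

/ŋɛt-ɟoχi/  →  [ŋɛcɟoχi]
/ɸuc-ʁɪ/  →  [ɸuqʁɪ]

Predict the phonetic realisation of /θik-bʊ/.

The data show regressive place assimilation: /t/ → [c] before /ɟ/; /c/ → [q] before /ʁ/. In each pair only place changes, matching the following consonant, while manner and voice stay constant.
The rule targets /k/ (voiceless velar stop), which sits before the trigger /b/ (bilabial).
The voiceless bilabial stop is [p], so /k/ → [p].

[θipbʊ]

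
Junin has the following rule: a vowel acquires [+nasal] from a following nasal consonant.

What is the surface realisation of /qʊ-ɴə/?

[qʊ̃ɴə]

The vowel /ʊ/ is adjacent to the following nasal /ɴ/, so it acquires [+nasal] and surfaces as [ʊ̃].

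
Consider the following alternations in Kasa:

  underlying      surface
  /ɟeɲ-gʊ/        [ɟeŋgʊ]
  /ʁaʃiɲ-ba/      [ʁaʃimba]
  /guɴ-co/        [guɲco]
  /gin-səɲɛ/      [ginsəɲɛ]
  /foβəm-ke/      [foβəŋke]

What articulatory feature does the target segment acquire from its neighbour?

place

Comparing underlying and surface forms, /ɲ/ → [ŋ] is the alternation; the neighbouring /g/ is constant.
/ɲ/ is palatal while /g/ is velar; the output [ŋ] is velar, matching the trigger — so the feature that spreads is place.
The same holds elsewhere in the data: /ɲ/ → [m] before /b/ (palatal → bilabial, matching bilabial); /ɴ/ → [ɲ] before /c/ (uvular → palatal, matching palatal); /m/ → [ŋ] before /k/ (bilabial → velar, matching velar) — only place changes, and always toward the following segment.
Nothing changes in [ginsəɲɛ]: there the adjacent consonants already agree in place (/n/ and /s/ are both alveolar), so this form is consistent with the same rule.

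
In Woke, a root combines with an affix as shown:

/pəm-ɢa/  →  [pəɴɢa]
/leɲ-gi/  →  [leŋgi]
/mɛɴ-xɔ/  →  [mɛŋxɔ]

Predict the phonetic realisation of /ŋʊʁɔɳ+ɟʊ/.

The data show regressive place assimilation: /m/ → [ɴ] before /ɢ/; /ɲ/ → [ŋ] before /g/; /ɴ/ → [ŋ] before /x/. In each pair only place changes, matching the following consonant, while manner and voice stay constant.
The rule targets /ɳ/ (voiced retroflex nasal), which sits before the trigger /ɟ/ (palatal).
The voiced palatal nasal is [ɲ], so /ɳ/ → [ɲ].

[ŋʊʁɔɲɟʊ]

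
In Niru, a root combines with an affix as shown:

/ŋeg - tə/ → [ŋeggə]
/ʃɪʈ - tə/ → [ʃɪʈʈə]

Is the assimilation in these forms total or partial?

The segment that alternates is /t/, which surfaces as [g] when adjacent to /g/.
The output [g] is identical to the trigger /g/ — every feature (place, manner, voicing) has been copied — so this is total assimilation.
The other form behaves the same way: /t/ → [ʈ] after /ʈ/ — in each case the output is a copy of the preceding consonant.

total assimilation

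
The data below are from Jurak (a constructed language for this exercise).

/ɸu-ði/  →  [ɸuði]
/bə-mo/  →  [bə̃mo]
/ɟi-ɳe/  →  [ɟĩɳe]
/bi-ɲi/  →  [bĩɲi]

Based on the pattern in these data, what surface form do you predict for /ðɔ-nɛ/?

[ðɔ̃nɛ]

The data show regressive nasality assimilation (vowel nasalisation): /ə/ → [ə̃] before /m/; /i/ → [ĩ] before /ɳ/; /i/ → [ĩ] before /ɲ/ — a vowel is nasalised by an immediately following nasal consonant.
No change occurs in [ɸuði] because the vowel at the boundary is adjacent to an oral consonant, not a nasal (/u/ next to /ð/).
The vowel /ɔ/ is adjacent to the following nasal /n/, so it acquires [+nasal] and surfaces as [ɔ̃].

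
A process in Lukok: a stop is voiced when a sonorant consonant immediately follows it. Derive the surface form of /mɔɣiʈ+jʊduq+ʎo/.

The rule targets /ʈ/ (voiceless retroflex stop), which sits before the trigger /j/ (voiced).
The voiced retroflex stop is [ɖ], so /ʈ/ → [ɖ].
At the second juncture, /q/ likewise becomes [ɢ] adjacent to /ʎ/.

[mɔɣiɖjʊduɢʎo]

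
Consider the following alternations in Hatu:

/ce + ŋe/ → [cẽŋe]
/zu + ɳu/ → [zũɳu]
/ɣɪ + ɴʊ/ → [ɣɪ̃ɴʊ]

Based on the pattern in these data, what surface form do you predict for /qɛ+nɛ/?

The data show regressive nasality assimilation (vowel nasalisation): /e/ → [ẽ] before /ŋ/; /u/ → [ũ] before /ɳ/; /ɪ/ → [ɪ̃] before /ɴ/ — a vowel is nasalised by an immediately following nasal consonant.
/ɛ/ sits next to the nasal /n/ and is therefore nasalised to [ɛ̃].

[qɛ̃nɛ]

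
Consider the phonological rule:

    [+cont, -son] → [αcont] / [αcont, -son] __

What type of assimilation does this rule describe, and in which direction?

The shared variable α links the value of [cont] on the target to that of the neighbouring obstruent. [cont] distinguishes stops from fricatives — a manner-of-articulation feature — so this is manner assimilation.
The conditioning segment sits to the left of the focus bar, meaning the trigger precedes the segment that changes — progressive assimilation.

progressive manner assimilation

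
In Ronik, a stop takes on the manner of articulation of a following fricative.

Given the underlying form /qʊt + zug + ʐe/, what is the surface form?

/t/ is a voiceless alveolar stop. The following trigger /z/ is a fricative, so /t/ must become a fricative as well.
A voiceless alveolar fricative is [s], so the surface segment is [s].
The same rule applies at the second boundary: /g/ → [ɣ] next to /ʐ/.

[qʊszuɣʐe]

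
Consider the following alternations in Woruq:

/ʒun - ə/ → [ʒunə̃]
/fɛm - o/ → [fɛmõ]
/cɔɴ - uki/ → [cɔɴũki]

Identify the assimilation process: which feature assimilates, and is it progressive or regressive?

The vowel /ə/ surfaces as nasalised [ə̃] next to the preceding nasal /n/ — it has acquired the [+nasal] feature of its neighbour.
Likewise in the remaining data: /o/ → [õ] after /m/; /u/ → [ũ] after /ɴ/ — each time a vowel is nasalised next to a preceding nasal.
Because the conditioning nasal is to the left of the vowel that changes, the process is progressive (perseverative).

progressive nasality assimilation (vowel nasalisation)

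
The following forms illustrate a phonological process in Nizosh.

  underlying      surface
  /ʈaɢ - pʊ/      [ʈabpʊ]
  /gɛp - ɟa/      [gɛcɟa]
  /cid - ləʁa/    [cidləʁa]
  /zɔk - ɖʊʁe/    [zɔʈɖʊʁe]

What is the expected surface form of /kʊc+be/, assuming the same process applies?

[kʊpbe]

The data show regressive place assimilation: /ɢ/ → [b] before /p/; /p/ → [c] before /ɟ/; /k/ → [ʈ] before /ɖ/. In each pair only place changes, matching the following consonant, while manner and voice stay constant.
No alternation appears in [cidləʁa]: there the adjacent consonants already agree in place (/d/ and /l/ are both alveolar), so this form is consistent with the same rule.
The rule targets /c/ (voiceless palatal stop), which sits before the trigger /b/ (bilabial).
The voiceless bilabial stop is [p], so /c/ → [p].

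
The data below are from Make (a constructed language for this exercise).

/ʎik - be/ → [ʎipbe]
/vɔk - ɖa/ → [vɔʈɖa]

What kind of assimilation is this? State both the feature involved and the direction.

regressive place assimilation

Comparing underlying and surface forms, /k/ → [p] is the alternation; the neighbouring /b/ is constant.
The change velar → bilabial matches the place of the following /b/, identifying this as place assimilation.
Manner and voice are unchanged, so the assimilation is partial, not total.
The same holds elsewhere in the data: /k/ → [ʈ] before /ɖ/ (velar → retroflex, matching retroflex) — only place changes, and always toward the following segment.
Since the segment that changes precedes the conditioning segment, the assimilation is regressive.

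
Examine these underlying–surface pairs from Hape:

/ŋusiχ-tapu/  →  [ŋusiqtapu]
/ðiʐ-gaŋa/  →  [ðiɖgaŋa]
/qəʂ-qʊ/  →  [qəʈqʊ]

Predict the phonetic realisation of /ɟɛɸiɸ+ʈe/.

The data show regressive manner assimilation: /χ/ → [q] before /t/; /ʐ/ → [ɖ] before /g/; /ʂ/ → [ʈ] before /q/. In each pair only manner changes, matching the following consonant, while place and voice stay constant.
/ɸ/ is a voiceless bilabial fricative. The following trigger /ʈ/ is a stop, so /ɸ/ must become a stop as well.
The voiceless bilabial stop is [p], so /ɸ/ → [p].

[ɟɛɸipʈe]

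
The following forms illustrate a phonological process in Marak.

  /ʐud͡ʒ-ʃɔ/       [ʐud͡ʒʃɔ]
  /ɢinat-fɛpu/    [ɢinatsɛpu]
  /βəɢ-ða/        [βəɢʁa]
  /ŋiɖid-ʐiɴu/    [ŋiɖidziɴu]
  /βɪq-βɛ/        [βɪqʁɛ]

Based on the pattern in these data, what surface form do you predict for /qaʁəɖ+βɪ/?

The data show progressive place assimilation: /f/ → [s] after /t/; /ð/ → [ʁ] after /ɢ/; /ʐ/ → [z] after /d/; /β/ → [ʁ] after /q/. In each pair only place changes, matching the preceding consonant, while manner and voice stay constant.
Nothing changes in [ʐud͡ʒʃɔ]: there the adjacent consonants already agree in place (/ʃ/ and /d͡ʒ/ are both postalveolar), so this form is consistent with the same rule.
The rule targets /β/ (voiced bilabial fricative), which sits after the trigger /ɖ/ (retroflex).
Changing only its place to retroflex gives [ʐ] — the voiced retroflex fricative.

[qaʁəɖʐɪ]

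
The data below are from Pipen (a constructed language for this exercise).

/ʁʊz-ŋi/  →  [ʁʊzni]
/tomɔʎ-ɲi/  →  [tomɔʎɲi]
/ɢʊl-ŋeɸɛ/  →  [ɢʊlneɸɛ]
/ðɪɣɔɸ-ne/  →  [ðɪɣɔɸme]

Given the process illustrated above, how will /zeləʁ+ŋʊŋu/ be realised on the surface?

The data show progressive place assimilation: /ŋ/ → [n] after /z/; /ŋ/ → [n] after /l/; /n/ → [m] after /ɸ/. In each pair only place changes, matching the preceding consonant, while manner and voice stay constant.
Nothing changes in [tomɔʎɲi]: there the adjacent consonants already agree in place (/ɲ/ and /ʎ/ are both palatal), so this form is consistent with the same rule.
/ŋ/ is a voiced velar nasal. The preceding trigger /ʁ/ is uvular, so /ŋ/ must become uvular as well.
A voiced uvular nasal is [ɴ], so the surface segment is [ɴ].

[zeləʁɴʊŋu]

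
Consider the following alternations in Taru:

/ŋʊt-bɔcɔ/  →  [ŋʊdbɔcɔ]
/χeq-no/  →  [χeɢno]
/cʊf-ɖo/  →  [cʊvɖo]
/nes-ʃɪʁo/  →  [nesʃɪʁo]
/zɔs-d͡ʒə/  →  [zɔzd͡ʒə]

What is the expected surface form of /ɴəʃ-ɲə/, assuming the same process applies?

The data show regressive voicing assimilation: /t/ → [d] before /b/; /q/ → [ɢ] before /n/; /f/ → [v] before /ɖ/; /s/ → [z] before /d͡ʒ/. In each pair only voicing changes, matching the following consonant, while place and manner stay constant.
Nothing changes in [nesʃɪʁo]: there the adjacent consonants already agree in voicing (/s/ and /ʃ/ are both voiceless), so this form is consistent with the same rule.
The rule targets /ʃ/ (voiceless postalveolar fricative), which sits before the trigger /ɲ/ (voiced).
Changing only its voicing to voiced gives [ʒ] — the voiced postalveolar fricative.

[ɴəʒɲə]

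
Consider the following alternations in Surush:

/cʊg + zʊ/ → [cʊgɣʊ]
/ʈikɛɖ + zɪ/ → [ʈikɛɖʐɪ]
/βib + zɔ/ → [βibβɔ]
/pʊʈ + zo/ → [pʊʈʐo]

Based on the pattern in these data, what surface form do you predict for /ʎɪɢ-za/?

The data show progressive place assimilation: /z/ → [ɣ] after /g/; /z/ → [ʐ] after /ɖ/; /z/ → [β] after /b/; /z/ → [ʐ] after /ʈ/. In each pair only place changes, matching the preceding consonant, while manner and voice stay constant.
The rule targets /z/ (voiced alveolar fricative), which sits after the trigger /ɢ/ (uvular).
Changing only its place to uvular gives [ʁ] — the voiced uvular fricative.

[ʎɪɢʁa]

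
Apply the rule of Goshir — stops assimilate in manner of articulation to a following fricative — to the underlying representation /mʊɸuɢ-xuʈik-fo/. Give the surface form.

[mʊɸuʁxuʈixfo]

/ɢ/ is a voiced uvular stop. The following trigger /x/ is a fricative, so /ɢ/ must become a fricative as well.
Changing only its manner to fricative gives [ʁ] — the voiced uvular fricative.
At the second juncture, /k/ likewise becomes [x] adjacent to /f/.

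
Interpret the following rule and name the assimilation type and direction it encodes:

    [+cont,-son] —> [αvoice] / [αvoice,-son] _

progressive voicing assimilation

The rule copies [voice] from the environment onto the target, so the assimilating feature is voicing.
Since the environment is written before the underscore, the trigger precedes the target; the direction is progressive.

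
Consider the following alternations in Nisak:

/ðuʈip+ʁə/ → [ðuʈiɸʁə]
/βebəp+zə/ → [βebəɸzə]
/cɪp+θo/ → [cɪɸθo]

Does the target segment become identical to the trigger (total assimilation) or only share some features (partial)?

partial assimilation

The segment that alternates is /p/, which surfaces as [ɸ] when adjacent to /ʁ/.
/p/ is a stop while /ʁ/ is a fricative; the output [ɸ] is a fricative, matching the trigger — so the feature that spreads is manner.
Place and voice are unchanged, so the assimilation is partial, not total.
The same holds elsewhere in the data: /p/ → [ɸ] before /z/ (stop → fricative, matching a fricative); /p/ → [ɸ] before /θ/ (stop → fricative, matching a fricative) — only manner changes, and always toward the following segment.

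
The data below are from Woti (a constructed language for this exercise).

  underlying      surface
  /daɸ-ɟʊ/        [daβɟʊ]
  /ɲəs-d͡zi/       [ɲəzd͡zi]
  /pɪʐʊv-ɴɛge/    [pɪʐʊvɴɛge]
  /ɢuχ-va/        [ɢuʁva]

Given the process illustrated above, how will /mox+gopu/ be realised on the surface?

The data show regressive voicing assimilation: /ɸ/ → [β] before /ɟ/; /s/ → [z] before /d͡z/; /χ/ → [ʁ] before /v/. In each pair only voicing changes, matching the following consonant, while place and manner stay constant.
No alternation appears in [pɪʐʊvɴɛge]: there the adjacent consonants already agree in voicing (/v/ and /ɴ/ are both voiced), so this form is consistent with the same rule.
The rule targets /x/ (voiceless velar fricative), which sits before the trigger /g/ (voiced).
Changing only its voicing to voiced gives [ɣ] — the voiced velar fricative.

[moɣgopu]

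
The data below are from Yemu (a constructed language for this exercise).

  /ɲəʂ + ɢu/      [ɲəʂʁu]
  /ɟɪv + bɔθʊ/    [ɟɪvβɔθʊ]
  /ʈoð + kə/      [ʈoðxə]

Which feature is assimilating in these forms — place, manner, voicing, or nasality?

manner

Underlying /ɢ/ is realised as [ʁ] next to /ʂ/; /ʂ/ itself does not change.
/ɢ/ is a stop while /ʂ/ is a fricative; the output [ʁ] is a fricative, matching the trigger — so the feature that spreads is manner.
The same holds elsewhere in the data: /b/ → [β] after /v/ (stop → fricative, matching a fricative); /k/ → [x] after /ð/ (stop → fricative, matching a fricative) — only manner changes, and always toward the preceding segment.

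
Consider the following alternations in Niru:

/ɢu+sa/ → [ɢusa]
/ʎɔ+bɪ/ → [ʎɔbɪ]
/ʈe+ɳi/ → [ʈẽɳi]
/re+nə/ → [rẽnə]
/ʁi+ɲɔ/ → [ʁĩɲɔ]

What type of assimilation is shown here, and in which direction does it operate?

The vowel /e/ surfaces as nasalised [ẽ] next to the following nasal /ɳ/ — it has acquired the [+nasal] feature of its neighbour.
Likewise in the remaining data: /e/ → [ẽ] before /n/; /i/ → [ĩ] before /ɲ/ — each time a vowel is nasalised next to a following nasal.
No change occurs in [ɢusa], [ʎɔbɪ] because the vowel at the boundary is adjacent to an oral consonant, not a nasal (/u/ next to /s/; /ɔ/ next to /b/).
Because the conditioning nasal is to the right of the vowel that changes, the process is regressive (anticipatory).

regressive nasality assimilation (vowel nasalisation)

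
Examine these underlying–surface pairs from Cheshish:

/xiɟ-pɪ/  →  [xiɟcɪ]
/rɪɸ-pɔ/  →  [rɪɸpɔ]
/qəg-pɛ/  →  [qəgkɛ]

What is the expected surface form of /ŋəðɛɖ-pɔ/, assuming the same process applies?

[ŋəðɛɖʈɔ]

The data show progressive place assimilation: /p/ → [c] after /ɟ/; /p/ → [k] after /g/. In each pair only place changes, matching the preceding consonant, while manner and voice stay constant.
Nothing changes in [rɪɸpɔ]: there the adjacent consonants already agree in place (/p/ and /ɸ/ are both bilabial), so this form is consistent with the same rule.
The rule targets /p/ (voiceless bilabial stop), which sits after the trigger /ɖ/ (retroflex).
The voiceless retroflex stop is [ʈ], so /p/ → [ʈ].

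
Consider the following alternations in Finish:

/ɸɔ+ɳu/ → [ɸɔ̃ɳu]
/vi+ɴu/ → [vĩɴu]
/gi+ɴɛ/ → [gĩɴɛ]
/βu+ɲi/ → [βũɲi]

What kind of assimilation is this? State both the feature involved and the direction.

The vowel /ɔ/ surfaces as nasalised [ɔ̃] next to the following nasal /ɳ/ — it has acquired the [+nasal] feature of its neighbour.
Likewise in the remaining data: /i/ → [ĩ] before /ɴ/; /u/ → [ũ] before /ɲ/ — each time a vowel is nasalised next to a following nasal.
Because the conditioning nasal is to the right of the vowel that changes, the process is regressive (anticipatory).

regressive nasality assimilation (vowel nasalisation)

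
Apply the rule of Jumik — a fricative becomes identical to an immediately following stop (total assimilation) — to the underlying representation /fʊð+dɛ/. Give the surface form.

/ð/ is the segment targeted by the rule; it sits immediately before /d/, so it assimilates completely and surfaces as [d].

[fʊddɛ]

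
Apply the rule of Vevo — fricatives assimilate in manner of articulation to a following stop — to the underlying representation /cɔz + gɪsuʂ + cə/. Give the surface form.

[cɔdgɪsuʈcə]

The rule targets /z/ (voiced alveolar fricative), which sits before the trigger /g/ (stop).
A voiced alveolar stop is [d], so the surface segment is [d].
The same rule applies at the second boundary: /ʂ/ → [ʈ] next to /c/.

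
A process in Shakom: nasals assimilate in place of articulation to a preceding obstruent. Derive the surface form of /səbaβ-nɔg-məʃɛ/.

[səbaβmɔgŋəʃɛ]

/n/ is a voiced alveolar nasal. The preceding trigger /β/ is bilabial, so /n/ must become bilabial as well.
The voiced bilabial nasal is [m], so /n/ → [m].
At the second juncture, /m/ likewise becomes [ŋ] adjacent to /g/.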